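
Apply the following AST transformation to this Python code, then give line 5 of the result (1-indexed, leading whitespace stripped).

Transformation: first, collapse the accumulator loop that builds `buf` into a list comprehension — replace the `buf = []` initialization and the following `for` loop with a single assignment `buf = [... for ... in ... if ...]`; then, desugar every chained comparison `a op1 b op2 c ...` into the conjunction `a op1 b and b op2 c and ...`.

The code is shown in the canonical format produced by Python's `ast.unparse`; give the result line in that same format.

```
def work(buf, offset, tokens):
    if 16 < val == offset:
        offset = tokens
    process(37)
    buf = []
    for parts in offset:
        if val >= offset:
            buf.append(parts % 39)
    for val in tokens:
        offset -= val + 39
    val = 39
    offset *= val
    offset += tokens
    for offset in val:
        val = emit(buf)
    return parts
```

buf = [parts % 39 for parts in offset if val >= offset]

Transformed code:
def work(buf, offset, tokens):
    if 16 < val and val == offset:
        offset = tokens
    process(37)
    buf = [parts % 39 for parts in offset if val >= offset]
    for val in tokens:
        offset -= val + 39
    val = 39
    offset *= val
    offset += tokens
    for offset in val:
        val = emit(buf)
    return parts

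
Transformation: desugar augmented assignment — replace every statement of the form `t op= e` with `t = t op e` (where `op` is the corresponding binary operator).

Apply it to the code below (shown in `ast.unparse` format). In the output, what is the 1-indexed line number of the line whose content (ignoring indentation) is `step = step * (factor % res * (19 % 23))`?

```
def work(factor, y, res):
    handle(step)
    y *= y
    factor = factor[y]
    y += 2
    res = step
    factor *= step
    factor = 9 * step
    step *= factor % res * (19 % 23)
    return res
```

9

Transformed code:
def work(factor, y, res):
    handle(step)
    y = y * y
    factor = factor[y]
    y = y + 2
    res = step
    factor = factor * step
    factor = 9 * step
    step = step * (factor % res * (19 % 23))
    return res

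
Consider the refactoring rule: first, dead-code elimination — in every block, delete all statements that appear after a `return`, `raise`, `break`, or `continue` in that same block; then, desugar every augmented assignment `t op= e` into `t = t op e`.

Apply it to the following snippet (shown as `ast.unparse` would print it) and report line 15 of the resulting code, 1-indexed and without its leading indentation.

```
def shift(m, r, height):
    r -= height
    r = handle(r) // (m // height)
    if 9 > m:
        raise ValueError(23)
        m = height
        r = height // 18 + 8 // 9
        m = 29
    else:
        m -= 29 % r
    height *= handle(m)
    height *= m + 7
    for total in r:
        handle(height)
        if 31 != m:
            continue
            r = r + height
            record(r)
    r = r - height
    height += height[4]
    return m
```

height = height + height[4]

Transformed code:
def shift(m, r, height):
    r = r - height
    r = handle(r) // (m // height)
    if 9 > m:
        raise ValueError(23)
    else:
        m = m - 29 % r
    height = height * handle(m)
    height = height * (m + 7)
    for total in r:
        handle(height)
        if 31 != m:
            continue
    r = r - height
    height = height + height[4]
    return m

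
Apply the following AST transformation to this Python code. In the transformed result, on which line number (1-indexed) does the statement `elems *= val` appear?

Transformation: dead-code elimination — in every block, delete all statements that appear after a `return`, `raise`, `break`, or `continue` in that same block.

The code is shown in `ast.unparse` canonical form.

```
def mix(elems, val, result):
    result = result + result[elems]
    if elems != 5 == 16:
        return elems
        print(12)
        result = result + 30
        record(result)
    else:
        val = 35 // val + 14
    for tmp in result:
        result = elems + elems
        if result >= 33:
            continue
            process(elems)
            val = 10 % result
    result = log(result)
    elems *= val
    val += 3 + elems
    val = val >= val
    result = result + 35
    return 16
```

12

Transformed code:
def mix(elems, val, result):
    result = result + result[elems]
    if elems != 5 == 16:
        return elems
    else:
        val = 35 // val + 14
    for tmp in result:
        result = elems + elems
        if result >= 33:
            continue
    result = log(result)
    elems *= val
    val += 3 + elems
    val = val >= val
    result = result + 35
    return 16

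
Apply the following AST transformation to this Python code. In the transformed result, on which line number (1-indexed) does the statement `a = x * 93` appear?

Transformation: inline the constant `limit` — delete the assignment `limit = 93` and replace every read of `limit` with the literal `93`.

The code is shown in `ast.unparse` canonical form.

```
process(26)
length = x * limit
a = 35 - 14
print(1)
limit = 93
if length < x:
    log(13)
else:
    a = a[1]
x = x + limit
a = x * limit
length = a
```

Transformed code:
process(26)
length = x * 93
a = 35 - 14
print(1)
if length < x:
    log(13)
else:
    a = a[1]
x = x + 93
a = x * 93
length = a

10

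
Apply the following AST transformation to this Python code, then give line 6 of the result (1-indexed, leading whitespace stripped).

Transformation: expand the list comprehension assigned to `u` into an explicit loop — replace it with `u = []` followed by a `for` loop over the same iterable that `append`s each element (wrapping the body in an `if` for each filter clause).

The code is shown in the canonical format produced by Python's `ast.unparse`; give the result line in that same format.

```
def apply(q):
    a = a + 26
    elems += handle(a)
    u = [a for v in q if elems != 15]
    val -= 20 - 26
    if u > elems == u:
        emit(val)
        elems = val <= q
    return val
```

if elems != 15:

Transformed code:
def apply(q):
    a = a + 26
    elems += handle(a)
    u = []
    for v in q:
        if elems != 15:
            u.append(a)
    val -= 20 - 26
    if u > elems == u:
        emit(val)
        elems = val <= q
    return val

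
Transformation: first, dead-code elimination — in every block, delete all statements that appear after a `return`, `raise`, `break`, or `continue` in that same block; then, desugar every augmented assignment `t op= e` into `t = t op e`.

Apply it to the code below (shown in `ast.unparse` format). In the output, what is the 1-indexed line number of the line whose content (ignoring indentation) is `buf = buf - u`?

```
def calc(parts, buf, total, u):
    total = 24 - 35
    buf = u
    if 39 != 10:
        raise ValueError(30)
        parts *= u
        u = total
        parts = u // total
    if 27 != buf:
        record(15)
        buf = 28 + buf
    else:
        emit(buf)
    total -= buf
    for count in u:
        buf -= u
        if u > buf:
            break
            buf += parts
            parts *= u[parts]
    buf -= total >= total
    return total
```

13

Transformed code:
def calc(parts, buf, total, u):
    total = 24 - 35
    buf = u
    if 39 != 10:
        raise ValueError(30)
    if 27 != buf:
        record(15)
        buf = 28 + buf
    else:
        emit(buf)
    total = total - buf
    for count in u:
        buf = buf - u
        if u > buf:
            break
    buf = buf - (total >= total)
    return total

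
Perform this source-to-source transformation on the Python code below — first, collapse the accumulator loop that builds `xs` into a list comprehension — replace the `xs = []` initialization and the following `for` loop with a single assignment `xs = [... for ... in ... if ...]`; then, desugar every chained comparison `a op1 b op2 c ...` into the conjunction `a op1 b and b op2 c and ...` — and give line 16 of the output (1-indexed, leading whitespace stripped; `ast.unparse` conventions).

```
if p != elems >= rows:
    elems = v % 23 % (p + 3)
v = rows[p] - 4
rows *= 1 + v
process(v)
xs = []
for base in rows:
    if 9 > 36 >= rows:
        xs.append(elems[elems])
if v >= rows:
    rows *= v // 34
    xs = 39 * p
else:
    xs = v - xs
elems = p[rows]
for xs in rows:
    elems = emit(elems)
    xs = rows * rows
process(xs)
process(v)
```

Transformed code:
if p != elems and elems >= rows:
    elems = v % 23 % (p + 3)
v = rows[p] - 4
rows *= 1 + v
process(v)
xs = [elems[elems] for base in rows if 9 > 36 and 36 >= rows]
if v >= rows:
    rows *= v // 34
    xs = 39 * p
else:
    xs = v - xs
elems = p[rows]
for xs in rows:
    elems = emit(elems)
    xs = rows * rows
process(xs)
process(v)

process(xs)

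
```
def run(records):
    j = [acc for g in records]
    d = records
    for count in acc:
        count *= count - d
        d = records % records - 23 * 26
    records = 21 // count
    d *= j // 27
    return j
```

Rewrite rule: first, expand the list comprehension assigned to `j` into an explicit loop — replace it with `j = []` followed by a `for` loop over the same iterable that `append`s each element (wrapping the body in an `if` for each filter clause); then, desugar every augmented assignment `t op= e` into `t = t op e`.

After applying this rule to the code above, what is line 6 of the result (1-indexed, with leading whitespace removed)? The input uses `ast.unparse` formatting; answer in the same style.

Transformed code:
def run(records):
    j = []
    for g in records:
        j.append(acc)
    d = records
    for count in acc:
        count = count * (count - d)
        d = records % records - 23 * 26
    records = 21 // count
    d = d * (j // 27)
    return j

for count in acc:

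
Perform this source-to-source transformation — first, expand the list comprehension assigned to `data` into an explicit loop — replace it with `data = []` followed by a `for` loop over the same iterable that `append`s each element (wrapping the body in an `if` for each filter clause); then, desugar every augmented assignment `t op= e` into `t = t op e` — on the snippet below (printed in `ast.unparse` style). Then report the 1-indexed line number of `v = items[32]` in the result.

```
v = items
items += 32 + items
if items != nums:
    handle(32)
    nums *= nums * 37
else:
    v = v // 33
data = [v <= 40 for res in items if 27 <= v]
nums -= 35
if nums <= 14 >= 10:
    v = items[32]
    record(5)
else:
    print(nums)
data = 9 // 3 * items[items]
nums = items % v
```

Transformed code:
v = items
items = items + (32 + items)
if items != nums:
    handle(32)
    nums = nums * (nums * 37)
else:
    v = v // 33
data = []
for res in items:
    if 27 <= v:
        data.append(v <= 40)
nums = nums - 35
if nums <= 14 >= 10:
    v = items[32]
    record(5)
else:
    print(nums)
data = 9 // 3 * items[items]
nums = items % v

14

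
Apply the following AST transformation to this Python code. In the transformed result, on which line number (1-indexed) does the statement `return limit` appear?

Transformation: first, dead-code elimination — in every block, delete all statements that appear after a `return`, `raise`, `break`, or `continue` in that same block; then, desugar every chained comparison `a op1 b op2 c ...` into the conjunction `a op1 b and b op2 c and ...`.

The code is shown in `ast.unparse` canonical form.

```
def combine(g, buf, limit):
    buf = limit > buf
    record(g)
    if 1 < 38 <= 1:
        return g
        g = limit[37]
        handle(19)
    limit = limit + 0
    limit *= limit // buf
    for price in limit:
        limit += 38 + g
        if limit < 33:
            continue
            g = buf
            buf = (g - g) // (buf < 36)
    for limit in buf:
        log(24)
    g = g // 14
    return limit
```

Transformed code:
def combine(g, buf, limit):
    buf = limit > buf
    record(g)
    if 1 < 38 and 38 <= 1:
        return g
    limit = limit + 0
    limit *= limit // buf
    for price in limit:
        limit += 38 + g
        if limit < 33:
            continue
    for limit in buf:
        log(24)
    g = g // 14
    return limit

15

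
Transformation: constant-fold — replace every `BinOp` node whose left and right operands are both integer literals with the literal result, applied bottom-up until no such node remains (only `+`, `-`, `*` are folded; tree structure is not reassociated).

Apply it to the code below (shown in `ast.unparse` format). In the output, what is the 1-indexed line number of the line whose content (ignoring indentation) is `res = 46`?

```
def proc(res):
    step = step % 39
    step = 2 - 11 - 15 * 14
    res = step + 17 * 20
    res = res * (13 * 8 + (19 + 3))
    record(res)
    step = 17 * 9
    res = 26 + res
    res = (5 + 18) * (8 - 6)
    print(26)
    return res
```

Transformed code:
def proc(res):
    step = step % 39
    step = -219
    res = step + 340
    res = res * 126
    record(res)
    step = 153
    res = 26 + res
    res = 46
    print(26)
    return res

9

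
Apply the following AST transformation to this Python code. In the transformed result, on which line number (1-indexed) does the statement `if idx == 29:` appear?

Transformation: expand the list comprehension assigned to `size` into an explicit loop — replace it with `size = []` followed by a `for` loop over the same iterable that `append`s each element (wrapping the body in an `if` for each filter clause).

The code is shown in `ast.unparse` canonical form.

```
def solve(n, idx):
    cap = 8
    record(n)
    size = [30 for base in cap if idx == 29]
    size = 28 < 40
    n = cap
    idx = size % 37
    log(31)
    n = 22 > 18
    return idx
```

6

Transformed code:
def solve(n, idx):
    cap = 8
    record(n)
    size = []
    for base in cap:
        if idx == 29:
            size.append(30)
    size = 28 < 40
    n = cap
    idx = size % 37
    log(31)
    n = 22 > 18
    return idx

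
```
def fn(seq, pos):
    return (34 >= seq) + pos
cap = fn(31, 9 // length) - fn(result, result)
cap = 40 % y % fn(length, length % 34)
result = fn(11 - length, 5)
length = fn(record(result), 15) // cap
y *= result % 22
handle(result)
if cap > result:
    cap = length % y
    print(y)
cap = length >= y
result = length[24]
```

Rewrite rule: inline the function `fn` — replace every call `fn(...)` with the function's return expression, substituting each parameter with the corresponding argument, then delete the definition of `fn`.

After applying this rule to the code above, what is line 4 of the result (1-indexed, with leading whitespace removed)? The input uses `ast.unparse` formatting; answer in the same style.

length = ((34 >= record(result)) + 15) // cap

Transformed code:
cap = (34 >= 31) + 9 // length - ((34 >= result) + result)
cap = 40 % y % ((34 >= length) + length % 34)
result = (34 >= 11 - length) + 5
length = ((34 >= record(result)) + 15) // cap
y *= result % 22
handle(result)
if cap > result:
    cap = length % y
    print(y)
cap = length >= y
result = length[24]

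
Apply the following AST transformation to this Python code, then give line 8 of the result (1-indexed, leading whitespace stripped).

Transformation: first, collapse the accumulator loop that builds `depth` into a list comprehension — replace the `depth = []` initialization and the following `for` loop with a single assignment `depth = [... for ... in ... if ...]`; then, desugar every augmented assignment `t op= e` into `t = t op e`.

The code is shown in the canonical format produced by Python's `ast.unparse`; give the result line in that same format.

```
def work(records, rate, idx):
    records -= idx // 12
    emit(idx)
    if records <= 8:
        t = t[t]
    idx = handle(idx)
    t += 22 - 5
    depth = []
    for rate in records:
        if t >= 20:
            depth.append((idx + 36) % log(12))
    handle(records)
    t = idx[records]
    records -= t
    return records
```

depth = [(idx + 36) % log(12) for rate in records if t >= 20]

Transformed code:
def work(records, rate, idx):
    records = records - idx // 12
    emit(idx)
    if records <= 8:
        t = t[t]
    idx = handle(idx)
    t = t + (22 - 5)
    depth = [(idx + 36) % log(12) for rate in records if t >= 20]
    handle(records)
    t = idx[records]
    records = records - t
    return records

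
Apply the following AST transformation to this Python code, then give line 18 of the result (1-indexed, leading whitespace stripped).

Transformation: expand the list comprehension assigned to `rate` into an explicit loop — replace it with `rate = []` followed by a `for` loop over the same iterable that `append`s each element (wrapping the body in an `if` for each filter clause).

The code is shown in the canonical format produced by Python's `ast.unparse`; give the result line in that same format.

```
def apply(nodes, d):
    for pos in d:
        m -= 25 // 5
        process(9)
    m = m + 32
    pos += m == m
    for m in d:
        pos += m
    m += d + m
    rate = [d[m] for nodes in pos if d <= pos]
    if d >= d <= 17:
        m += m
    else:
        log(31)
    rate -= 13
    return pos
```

Transformed code:
def apply(nodes, d):
    for pos in d:
        m -= 25 // 5
        process(9)
    m = m + 32
    pos += m == m
    for m in d:
        pos += m
    m += d + m
    rate = []
    for nodes in pos:
        if d <= pos:
            rate.append(d[m])
    if d >= d <= 17:
        m += m
    else:
        log(31)
    rate -= 13
    return pos

rate -= 13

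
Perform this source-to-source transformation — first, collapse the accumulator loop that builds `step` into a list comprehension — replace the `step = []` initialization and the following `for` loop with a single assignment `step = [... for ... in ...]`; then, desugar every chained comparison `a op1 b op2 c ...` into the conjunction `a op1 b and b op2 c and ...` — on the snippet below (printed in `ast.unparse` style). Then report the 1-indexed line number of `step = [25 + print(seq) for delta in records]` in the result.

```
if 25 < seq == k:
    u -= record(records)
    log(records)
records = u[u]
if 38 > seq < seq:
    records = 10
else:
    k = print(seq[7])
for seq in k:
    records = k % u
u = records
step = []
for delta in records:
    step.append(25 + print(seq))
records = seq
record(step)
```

Transformed code:
if 25 < seq and seq == k:
    u -= record(records)
    log(records)
records = u[u]
if 38 > seq and seq < seq:
    records = 10
else:
    k = print(seq[7])
for seq in k:
    records = k % u
u = records
step = [25 + print(seq) for delta in records]
records = seq
record(step)

12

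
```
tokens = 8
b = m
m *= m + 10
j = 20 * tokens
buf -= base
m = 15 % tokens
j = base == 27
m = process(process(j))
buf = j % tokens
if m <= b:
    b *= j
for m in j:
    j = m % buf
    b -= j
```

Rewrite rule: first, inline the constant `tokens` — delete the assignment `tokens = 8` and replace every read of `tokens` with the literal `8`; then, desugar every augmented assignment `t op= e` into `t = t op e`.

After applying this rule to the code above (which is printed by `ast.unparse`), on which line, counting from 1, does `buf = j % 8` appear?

Transformed code:
b = m
m = m * (m + 10)
j = 20 * 8
buf = buf - base
m = 15 % 8
j = base == 27
m = process(process(j))
buf = j % 8
if m <= b:
    b = b * j
for m in j:
    j = m % buf
    b = b - j

8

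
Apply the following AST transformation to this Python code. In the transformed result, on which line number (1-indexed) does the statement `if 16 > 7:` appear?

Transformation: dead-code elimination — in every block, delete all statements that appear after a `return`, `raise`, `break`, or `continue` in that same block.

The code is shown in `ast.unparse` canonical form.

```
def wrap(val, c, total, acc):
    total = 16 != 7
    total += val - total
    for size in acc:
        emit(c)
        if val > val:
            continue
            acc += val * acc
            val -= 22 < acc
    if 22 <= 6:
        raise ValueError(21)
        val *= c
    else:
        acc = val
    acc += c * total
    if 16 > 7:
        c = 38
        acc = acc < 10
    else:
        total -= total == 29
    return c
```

13

Transformed code:
def wrap(val, c, total, acc):
    total = 16 != 7
    total += val - total
    for size in acc:
        emit(c)
        if val > val:
            continue
    if 22 <= 6:
        raise ValueError(21)
    else:
        acc = val
    acc += c * total
    if 16 > 7:
        c = 38
        acc = acc < 10
    else:
        total -= total == 29
    return c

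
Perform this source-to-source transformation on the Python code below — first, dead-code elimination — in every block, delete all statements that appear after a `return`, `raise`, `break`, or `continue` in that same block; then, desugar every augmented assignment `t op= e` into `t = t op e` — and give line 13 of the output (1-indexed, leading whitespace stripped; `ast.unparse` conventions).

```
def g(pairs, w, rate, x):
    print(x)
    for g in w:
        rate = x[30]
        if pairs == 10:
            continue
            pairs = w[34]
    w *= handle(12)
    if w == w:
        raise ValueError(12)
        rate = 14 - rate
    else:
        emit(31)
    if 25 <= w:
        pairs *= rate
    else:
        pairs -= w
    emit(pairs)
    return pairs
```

pairs = pairs * rate

Transformed code:
def g(pairs, w, rate, x):
    print(x)
    for g in w:
        rate = x[30]
        if pairs == 10:
            continue
    w = w * handle(12)
    if w == w:
        raise ValueError(12)
    else:
        emit(31)
    if 25 <= w:
        pairs = pairs * rate
    else:
        pairs = pairs - w
    emit(pairs)
    return pairs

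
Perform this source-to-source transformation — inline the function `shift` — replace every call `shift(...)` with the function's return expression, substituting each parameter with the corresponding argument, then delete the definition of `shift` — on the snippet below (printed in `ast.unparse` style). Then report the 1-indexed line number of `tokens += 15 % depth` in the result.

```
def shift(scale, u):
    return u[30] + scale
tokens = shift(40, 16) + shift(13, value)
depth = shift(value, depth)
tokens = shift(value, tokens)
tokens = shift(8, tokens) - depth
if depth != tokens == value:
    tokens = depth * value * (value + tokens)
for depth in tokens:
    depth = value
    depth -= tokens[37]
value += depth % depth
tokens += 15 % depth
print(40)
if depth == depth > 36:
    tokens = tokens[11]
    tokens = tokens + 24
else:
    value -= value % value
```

11

Transformed code:
tokens = 16[30] + 40 + (value[30] + 13)
depth = depth[30] + value
tokens = tokens[30] + value
tokens = tokens[30] + 8 - depth
if depth != tokens == value:
    tokens = depth * value * (value + tokens)
for depth in tokens:
    depth = value
    depth -= tokens[37]
value += depth % depth
tokens += 15 % depth
print(40)
if depth == depth > 36:
    tokens = tokens[11]
    tokens = tokens + 24
else:
    value -= value % value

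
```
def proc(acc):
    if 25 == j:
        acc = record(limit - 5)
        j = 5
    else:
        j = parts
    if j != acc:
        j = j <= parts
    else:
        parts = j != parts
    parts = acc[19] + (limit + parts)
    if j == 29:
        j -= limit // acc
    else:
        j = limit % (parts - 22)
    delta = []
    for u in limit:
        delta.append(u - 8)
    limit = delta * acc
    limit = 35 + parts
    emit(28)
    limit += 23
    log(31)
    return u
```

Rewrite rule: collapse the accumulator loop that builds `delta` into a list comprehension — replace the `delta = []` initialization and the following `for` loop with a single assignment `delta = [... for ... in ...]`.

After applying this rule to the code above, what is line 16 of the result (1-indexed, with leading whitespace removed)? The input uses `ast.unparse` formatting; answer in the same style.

delta = [u - 8 for u in limit]

Transformed code:
def proc(acc):
    if 25 == j:
        acc = record(limit - 5)
        j = 5
    else:
        j = parts
    if j != acc:
        j = j <= parts
    else:
        parts = j != parts
    parts = acc[19] + (limit + parts)
    if j == 29:
        j -= limit // acc
    else:
        j = limit % (parts - 22)
    delta = [u - 8 for u in limit]
    limit = delta * acc
    limit = 35 + parts
    emit(28)
    limit += 23
    log(31)
    return u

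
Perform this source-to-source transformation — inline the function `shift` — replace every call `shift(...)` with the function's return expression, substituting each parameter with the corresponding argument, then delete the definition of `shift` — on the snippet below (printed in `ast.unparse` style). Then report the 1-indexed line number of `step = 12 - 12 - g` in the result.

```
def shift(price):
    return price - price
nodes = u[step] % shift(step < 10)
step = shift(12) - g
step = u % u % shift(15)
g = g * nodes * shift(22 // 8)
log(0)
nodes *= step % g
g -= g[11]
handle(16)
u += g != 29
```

Transformed code:
nodes = u[step] % ((step < 10) - (step < 10))
step = 12 - 12 - g
step = u % u % (15 - 15)
g = g * nodes * (22 // 8 - 22 // 8)
log(0)
nodes *= step % g
g -= g[11]
handle(16)
u += g != 29

2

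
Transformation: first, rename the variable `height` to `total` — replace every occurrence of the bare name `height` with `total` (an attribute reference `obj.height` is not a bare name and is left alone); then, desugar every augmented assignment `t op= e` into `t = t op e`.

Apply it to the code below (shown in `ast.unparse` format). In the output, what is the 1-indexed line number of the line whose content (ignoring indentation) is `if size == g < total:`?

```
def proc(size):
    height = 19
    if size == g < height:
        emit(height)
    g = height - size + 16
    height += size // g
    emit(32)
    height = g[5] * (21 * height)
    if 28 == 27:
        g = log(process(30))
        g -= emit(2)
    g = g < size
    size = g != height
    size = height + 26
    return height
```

Transformed code:
def proc(size):
    total = 19
    if size == g < total:
        emit(total)
    g = total - size + 16
    total = total + size // g
    emit(32)
    total = g[5] * (21 * total)
    if 28 == 27:
        g = log(process(30))
        g = g - emit(2)
    g = g < size
    size = g != total
    size = total + 26
    return total

3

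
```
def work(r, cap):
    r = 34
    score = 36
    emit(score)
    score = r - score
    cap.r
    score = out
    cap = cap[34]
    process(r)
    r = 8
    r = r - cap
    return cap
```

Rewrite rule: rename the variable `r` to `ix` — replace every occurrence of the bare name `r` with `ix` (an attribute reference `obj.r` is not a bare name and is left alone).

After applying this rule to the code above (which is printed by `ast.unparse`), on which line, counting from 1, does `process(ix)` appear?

Transformed code:
def work(ix, cap):
    ix = 34
    score = 36
    emit(score)
    score = ix - score
    cap.r
    score = out
    cap = cap[34]
    process(ix)
    ix = 8
    ix = ix - cap
    return cap

9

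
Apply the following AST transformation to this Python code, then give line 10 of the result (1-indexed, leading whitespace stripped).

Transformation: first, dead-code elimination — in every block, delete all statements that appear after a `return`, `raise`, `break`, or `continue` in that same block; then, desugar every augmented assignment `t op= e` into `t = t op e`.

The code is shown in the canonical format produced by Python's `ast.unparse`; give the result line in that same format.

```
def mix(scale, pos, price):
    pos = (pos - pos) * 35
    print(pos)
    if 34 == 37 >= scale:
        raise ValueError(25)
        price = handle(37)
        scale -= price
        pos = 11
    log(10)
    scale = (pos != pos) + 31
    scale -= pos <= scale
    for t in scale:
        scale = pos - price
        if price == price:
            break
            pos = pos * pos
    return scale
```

Transformed code:
def mix(scale, pos, price):
    pos = (pos - pos) * 35
    print(pos)
    if 34 == 37 >= scale:
        raise ValueError(25)
    log(10)
    scale = (pos != pos) + 31
    scale = scale - (pos <= scale)
    for t in scale:
        scale = pos - price
        if price == price:
            break
    return scale

scale = pos - price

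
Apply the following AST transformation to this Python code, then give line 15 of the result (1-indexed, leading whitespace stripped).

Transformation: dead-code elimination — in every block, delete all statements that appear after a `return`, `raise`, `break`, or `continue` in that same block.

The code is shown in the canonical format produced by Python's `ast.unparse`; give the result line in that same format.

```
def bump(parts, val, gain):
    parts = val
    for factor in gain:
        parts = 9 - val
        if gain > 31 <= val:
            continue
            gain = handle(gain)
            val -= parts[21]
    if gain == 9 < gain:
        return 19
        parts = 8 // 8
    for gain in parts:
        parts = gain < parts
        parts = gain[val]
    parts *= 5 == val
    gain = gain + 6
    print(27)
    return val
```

Transformed code:
def bump(parts, val, gain):
    parts = val
    for factor in gain:
        parts = 9 - val
        if gain > 31 <= val:
            continue
    if gain == 9 < gain:
        return 19
    for gain in parts:
        parts = gain < parts
        parts = gain[val]
    parts *= 5 == val
    gain = gain + 6
    print(27)
    return val

return val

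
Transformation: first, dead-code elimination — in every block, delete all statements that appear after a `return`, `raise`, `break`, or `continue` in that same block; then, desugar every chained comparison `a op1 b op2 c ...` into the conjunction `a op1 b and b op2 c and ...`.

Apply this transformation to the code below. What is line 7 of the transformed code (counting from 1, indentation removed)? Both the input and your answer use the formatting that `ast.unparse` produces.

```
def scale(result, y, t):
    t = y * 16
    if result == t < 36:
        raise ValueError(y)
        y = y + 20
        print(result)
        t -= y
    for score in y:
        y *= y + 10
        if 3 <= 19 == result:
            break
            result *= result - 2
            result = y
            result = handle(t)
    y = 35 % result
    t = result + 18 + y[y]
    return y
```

Transformed code:
def scale(result, y, t):
    t = y * 16
    if result == t and t < 36:
        raise ValueError(y)
    for score in y:
        y *= y + 10
        if 3 <= 19 and 19 == result:
            break
    y = 35 % result
    t = result + 18 + y[y]
    return y

if 3 <= 19 and 19 == result:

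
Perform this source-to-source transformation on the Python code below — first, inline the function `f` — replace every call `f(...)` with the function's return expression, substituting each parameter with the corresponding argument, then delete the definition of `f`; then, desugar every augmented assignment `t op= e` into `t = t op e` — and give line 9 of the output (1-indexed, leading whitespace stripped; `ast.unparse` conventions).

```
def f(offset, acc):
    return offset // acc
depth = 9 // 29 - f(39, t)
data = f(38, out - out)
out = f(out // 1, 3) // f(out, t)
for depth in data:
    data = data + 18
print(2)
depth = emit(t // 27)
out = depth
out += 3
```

Transformed code:
depth = 9 // 29 - 39 // t
data = 38 // (out - out)
out = out // 1 // 3 // (out // t)
for depth in data:
    data = data + 18
print(2)
depth = emit(t // 27)
out = depth
out = out + 3

out = out + 3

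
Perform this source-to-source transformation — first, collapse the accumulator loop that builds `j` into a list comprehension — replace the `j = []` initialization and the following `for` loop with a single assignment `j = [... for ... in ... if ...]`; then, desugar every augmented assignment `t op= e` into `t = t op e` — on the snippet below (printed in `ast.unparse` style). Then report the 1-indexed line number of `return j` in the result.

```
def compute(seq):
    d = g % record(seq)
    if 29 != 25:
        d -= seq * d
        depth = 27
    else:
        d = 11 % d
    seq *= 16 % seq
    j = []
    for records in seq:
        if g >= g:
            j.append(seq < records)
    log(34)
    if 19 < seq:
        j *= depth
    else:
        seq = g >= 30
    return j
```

Transformed code:
def compute(seq):
    d = g % record(seq)
    if 29 != 25:
        d = d - seq * d
        depth = 27
    else:
        d = 11 % d
    seq = seq * (16 % seq)
    j = [seq < records for records in seq if g >= g]
    log(34)
    if 19 < seq:
        j = j * depth
    else:
        seq = g >= 30
    return j

15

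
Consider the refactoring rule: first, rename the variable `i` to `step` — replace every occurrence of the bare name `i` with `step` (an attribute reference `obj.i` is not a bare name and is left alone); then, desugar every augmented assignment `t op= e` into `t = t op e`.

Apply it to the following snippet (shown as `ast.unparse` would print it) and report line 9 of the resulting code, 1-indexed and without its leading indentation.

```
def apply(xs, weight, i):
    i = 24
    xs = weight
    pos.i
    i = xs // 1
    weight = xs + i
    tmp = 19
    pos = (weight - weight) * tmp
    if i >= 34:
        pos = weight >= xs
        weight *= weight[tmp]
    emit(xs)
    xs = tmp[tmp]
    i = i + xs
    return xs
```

if step >= 34:

Transformed code:
def apply(xs, weight, step):
    step = 24
    xs = weight
    pos.i
    step = xs // 1
    weight = xs + step
    tmp = 19
    pos = (weight - weight) * tmp
    if step >= 34:
        pos = weight >= xs
        weight = weight * weight[tmp]
    emit(xs)
    xs = tmp[tmp]
    step = step + xs
    return xs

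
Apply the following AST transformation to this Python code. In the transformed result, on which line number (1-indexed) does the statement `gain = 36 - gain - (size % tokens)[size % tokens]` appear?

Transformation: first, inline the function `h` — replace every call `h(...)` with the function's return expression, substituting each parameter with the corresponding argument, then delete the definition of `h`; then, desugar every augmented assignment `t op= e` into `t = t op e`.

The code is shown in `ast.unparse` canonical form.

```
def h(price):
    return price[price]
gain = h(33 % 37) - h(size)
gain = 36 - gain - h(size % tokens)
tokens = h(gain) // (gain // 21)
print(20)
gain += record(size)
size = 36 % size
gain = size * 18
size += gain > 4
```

2

Transformed code:
gain = (33 % 37)[33 % 37] - size[size]
gain = 36 - gain - (size % tokens)[size % tokens]
tokens = gain[gain] // (gain // 21)
print(20)
gain = gain + record(size)
size = 36 % size
gain = size * 18
size = size + (gain > 4)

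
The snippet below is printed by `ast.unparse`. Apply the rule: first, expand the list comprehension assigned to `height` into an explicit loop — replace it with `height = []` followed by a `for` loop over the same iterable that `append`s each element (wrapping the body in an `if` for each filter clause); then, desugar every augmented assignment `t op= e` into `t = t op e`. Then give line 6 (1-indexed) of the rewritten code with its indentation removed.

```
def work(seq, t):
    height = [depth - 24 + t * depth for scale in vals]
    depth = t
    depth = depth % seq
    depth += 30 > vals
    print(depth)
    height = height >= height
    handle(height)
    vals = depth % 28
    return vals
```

Transformed code:
def work(seq, t):
    height = []
    for scale in vals:
        height.append(depth - 24 + t * depth)
    depth = t
    depth = depth % seq
    depth = depth + (30 > vals)
    print(depth)
    height = height >= height
    handle(height)
    vals = depth % 28
    return vals

depth = depth % seq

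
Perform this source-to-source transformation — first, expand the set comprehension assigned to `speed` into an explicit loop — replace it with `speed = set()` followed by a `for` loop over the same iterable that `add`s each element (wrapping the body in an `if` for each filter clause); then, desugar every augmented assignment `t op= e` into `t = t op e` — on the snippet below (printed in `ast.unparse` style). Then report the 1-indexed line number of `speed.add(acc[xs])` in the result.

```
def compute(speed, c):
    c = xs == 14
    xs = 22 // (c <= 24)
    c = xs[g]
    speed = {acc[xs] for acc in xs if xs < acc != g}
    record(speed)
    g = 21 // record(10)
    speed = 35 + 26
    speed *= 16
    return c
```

8

Transformed code:
def compute(speed, c):
    c = xs == 14
    xs = 22 // (c <= 24)
    c = xs[g]
    speed = set()
    for acc in xs:
        if xs < acc != g:
            speed.add(acc[xs])
    record(speed)
    g = 21 // record(10)
    speed = 35 + 26
    speed = speed * 16
    return c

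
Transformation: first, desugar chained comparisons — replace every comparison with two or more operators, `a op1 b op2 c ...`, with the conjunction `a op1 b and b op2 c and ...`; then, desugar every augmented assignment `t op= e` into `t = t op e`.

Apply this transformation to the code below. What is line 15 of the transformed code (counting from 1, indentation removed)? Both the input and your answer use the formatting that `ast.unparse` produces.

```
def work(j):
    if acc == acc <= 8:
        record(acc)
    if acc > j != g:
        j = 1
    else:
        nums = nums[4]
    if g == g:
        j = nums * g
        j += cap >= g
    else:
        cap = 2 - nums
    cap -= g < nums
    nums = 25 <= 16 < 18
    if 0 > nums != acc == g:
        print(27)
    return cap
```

if 0 > nums and nums != acc and (acc == g):

Transformed code:
def work(j):
    if acc == acc and acc <= 8:
        record(acc)
    if acc > j and j != g:
        j = 1
    else:
        nums = nums[4]
    if g == g:
        j = nums * g
        j = j + (cap >= g)
    else:
        cap = 2 - nums
    cap = cap - (g < nums)
    nums = 25 <= 16 and 16 < 18
    if 0 > nums and nums != acc and (acc == g):
        print(27)
    return cap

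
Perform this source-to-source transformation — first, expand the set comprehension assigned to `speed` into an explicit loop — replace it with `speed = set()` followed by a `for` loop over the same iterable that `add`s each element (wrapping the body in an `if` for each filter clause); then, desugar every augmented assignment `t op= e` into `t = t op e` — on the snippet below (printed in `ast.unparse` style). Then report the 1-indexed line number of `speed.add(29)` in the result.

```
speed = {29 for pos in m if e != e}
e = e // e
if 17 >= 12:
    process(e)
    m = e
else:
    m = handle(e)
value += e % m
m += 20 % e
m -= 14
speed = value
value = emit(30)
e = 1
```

4

Transformed code:
speed = set()
for pos in m:
    if e != e:
        speed.add(29)
e = e // e
if 17 >= 12:
    process(e)
    m = e
else:
    m = handle(e)
value = value + e % m
m = m + 20 % e
m = m - 14
speed = value
value = emit(30)
e = 1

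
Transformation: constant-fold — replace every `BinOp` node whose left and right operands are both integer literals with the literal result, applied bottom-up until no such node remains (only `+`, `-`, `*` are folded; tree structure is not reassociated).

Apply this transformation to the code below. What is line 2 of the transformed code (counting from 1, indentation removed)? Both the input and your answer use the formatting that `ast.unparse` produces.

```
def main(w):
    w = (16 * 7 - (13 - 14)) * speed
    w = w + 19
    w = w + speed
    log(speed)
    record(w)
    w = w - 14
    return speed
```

Transformed code:
def main(w):
    w = 113 * speed
    w = w + 19
    w = w + speed
    log(speed)
    record(w)
    w = w - 14
    return speed

w = 113 * speed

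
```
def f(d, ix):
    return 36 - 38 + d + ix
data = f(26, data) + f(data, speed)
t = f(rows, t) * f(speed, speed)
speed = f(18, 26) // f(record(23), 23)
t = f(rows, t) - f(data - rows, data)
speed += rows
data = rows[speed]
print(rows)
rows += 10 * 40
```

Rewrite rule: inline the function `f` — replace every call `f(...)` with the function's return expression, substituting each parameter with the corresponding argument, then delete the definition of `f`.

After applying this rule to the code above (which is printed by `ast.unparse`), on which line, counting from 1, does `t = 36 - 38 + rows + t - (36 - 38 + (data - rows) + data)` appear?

4

Transformed code:
data = 36 - 38 + 26 + data + (36 - 38 + data + speed)
t = (36 - 38 + rows + t) * (36 - 38 + speed + speed)
speed = (36 - 38 + 18 + 26) // (36 - 38 + record(23) + 23)
t = 36 - 38 + rows + t - (36 - 38 + (data - rows) + data)
speed += rows
data = rows[speed]
print(rows)
rows += 10 * 40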